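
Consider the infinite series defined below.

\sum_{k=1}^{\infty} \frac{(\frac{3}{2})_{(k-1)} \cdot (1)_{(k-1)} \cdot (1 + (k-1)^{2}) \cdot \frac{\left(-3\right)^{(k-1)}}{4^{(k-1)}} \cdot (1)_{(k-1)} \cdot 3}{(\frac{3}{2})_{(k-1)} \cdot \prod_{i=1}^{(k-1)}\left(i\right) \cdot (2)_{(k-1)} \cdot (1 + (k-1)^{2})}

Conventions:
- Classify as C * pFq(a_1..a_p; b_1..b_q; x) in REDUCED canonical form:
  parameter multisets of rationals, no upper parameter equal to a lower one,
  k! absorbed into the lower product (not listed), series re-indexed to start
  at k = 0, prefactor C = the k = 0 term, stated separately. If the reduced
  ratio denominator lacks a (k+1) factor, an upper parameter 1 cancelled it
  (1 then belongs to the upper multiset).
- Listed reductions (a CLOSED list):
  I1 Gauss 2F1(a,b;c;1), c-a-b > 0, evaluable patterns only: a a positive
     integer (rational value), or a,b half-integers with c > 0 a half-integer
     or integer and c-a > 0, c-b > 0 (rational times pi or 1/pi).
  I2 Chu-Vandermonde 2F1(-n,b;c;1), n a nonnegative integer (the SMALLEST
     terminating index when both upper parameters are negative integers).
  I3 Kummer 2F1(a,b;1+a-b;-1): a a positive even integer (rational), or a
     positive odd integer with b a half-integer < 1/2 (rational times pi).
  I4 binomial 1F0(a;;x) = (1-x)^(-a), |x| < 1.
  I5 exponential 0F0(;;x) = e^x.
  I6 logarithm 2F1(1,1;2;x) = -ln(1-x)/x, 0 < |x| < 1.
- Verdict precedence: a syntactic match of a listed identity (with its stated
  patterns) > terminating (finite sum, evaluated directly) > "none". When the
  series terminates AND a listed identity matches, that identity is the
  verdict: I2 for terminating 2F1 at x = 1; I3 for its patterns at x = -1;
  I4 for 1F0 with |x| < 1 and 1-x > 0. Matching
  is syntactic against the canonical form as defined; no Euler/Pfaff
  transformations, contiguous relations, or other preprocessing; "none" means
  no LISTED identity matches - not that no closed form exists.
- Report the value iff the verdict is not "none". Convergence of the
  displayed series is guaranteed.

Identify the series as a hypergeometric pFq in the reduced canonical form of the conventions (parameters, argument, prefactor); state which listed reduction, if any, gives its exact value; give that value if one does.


At argument -\frac{3}{4}: a 2F1 with upper {1, 1}, lower {2}, scaled by C = 3. Verdict (x = -\frac{3}{4}): the I6 logarithm reduction applies (the logarithm: parameters (1,1;2), x = -\frac{3}{4}). Hence: 4 \cdot \ln\left(\frac{7}{4}\right).

Key observation: x = -\frac{3}{4} and the two geometric factors (C = 3) combine into one argument.
Consecutive-term ratio: r(k) = -\frac{3}{4} * (k+1) (k+1) / [(k+2) (k+1)] - rational; roots negated = parameters, x = -\frac{3}{4}, C = 3.


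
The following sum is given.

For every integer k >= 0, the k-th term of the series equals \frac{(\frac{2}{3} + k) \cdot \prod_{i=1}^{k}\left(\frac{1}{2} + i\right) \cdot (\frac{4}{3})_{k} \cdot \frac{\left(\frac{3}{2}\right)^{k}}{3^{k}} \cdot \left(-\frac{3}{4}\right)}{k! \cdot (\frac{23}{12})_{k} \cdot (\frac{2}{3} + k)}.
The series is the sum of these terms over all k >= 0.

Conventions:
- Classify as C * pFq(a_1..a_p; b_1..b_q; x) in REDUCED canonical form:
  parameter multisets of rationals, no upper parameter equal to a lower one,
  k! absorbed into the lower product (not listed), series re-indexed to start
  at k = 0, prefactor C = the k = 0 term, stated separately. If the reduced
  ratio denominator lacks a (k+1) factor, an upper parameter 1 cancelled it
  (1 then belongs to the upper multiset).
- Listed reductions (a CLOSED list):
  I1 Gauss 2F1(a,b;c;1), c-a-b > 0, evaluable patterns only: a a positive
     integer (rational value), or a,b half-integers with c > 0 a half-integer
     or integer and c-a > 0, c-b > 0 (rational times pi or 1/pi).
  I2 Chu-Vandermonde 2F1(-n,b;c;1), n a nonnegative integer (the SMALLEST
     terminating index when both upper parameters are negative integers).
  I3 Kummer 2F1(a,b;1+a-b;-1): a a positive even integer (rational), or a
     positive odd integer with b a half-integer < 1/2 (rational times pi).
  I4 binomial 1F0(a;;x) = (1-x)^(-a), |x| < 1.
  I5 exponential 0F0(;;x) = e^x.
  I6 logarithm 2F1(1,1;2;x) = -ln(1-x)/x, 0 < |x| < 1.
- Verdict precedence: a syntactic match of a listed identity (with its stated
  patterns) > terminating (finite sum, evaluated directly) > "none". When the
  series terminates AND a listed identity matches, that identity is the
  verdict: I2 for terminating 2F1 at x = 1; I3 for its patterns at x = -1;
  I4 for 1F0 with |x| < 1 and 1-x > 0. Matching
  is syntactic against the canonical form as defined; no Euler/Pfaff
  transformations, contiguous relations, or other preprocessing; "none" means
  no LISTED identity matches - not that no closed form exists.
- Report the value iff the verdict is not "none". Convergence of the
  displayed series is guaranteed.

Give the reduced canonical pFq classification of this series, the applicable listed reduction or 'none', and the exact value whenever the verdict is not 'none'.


Reduced: x = \frac{1}{2}, 2F1, upper = {\frac{4}{3}, \frac{3}{2}}, lower = {\frac{23}{12}}, C = -\frac{3}{4}. Verdict: none. No listed pattern accepts 2F1(\frac{4}{3}, \frac{3}{2}; \frac{23}{12}; \frac{1}{2}).

Key observation: t_0 being -\frac{3}{4}, the running product (C = -3/4) telescopes to a rising factorial.
Adjacent-term ratio: r(k) = \frac{1}{2} * (k+\frac{4}{3}) (k+\frac{3}{2}) / [(k+\frac{23}{12}) (k+1)] - rational; roots negated = parameters, x = \frac{1}{2}, C = -\frac{3}{4}.


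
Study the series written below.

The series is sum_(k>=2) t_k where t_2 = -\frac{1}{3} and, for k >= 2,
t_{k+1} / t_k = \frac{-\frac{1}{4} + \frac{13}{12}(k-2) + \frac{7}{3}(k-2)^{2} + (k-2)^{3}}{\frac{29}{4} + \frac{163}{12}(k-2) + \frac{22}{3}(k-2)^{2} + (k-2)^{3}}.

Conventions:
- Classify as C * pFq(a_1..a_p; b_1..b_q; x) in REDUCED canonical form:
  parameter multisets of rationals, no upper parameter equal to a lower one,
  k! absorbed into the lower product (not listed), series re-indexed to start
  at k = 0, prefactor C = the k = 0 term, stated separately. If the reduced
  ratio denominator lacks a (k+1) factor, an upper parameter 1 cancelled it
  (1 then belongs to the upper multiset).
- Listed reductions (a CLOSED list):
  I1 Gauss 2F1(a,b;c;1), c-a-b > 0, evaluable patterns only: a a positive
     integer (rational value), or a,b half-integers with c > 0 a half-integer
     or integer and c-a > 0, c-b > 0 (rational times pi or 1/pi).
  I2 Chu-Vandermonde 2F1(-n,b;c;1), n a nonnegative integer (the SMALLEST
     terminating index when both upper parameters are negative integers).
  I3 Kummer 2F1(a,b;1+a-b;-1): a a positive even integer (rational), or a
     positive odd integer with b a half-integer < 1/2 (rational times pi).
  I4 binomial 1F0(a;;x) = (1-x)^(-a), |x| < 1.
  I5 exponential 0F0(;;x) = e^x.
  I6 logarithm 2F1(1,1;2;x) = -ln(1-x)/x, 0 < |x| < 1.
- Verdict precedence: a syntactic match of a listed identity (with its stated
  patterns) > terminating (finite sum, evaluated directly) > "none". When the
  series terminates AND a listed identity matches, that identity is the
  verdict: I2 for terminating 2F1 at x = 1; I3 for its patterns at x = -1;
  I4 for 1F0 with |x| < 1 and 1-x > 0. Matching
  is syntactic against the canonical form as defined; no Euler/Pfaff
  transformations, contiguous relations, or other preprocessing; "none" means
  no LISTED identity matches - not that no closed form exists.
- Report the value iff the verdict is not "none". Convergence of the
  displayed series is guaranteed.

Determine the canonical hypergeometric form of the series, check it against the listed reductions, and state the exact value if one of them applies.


This is -\frac{1}{3} * 2F1(-\frac{1}{6}, 1; \frac{29}{6}; 1) in reduced canonical form. Verdict: Gauss's theorem (I1) matches (x = 1: the Gamma ratio telescopes since c-a-b = 4 > 0 and a = 1 in Z>0). Its exact value is -\frac{23}{72}.

Key step: with t_0 = -\frac{1}{3}, the expanded ratio factors over Q; C = -1/3, x = 1, roots give parameters.
Term ratio: r(k) = 1 * (k-\frac{1}{6}) (k+1) / [(k+\frac{29}{6}) (k+1)] ; factor over Q: parameters, x = 1, and C = -\frac{1}{3}.


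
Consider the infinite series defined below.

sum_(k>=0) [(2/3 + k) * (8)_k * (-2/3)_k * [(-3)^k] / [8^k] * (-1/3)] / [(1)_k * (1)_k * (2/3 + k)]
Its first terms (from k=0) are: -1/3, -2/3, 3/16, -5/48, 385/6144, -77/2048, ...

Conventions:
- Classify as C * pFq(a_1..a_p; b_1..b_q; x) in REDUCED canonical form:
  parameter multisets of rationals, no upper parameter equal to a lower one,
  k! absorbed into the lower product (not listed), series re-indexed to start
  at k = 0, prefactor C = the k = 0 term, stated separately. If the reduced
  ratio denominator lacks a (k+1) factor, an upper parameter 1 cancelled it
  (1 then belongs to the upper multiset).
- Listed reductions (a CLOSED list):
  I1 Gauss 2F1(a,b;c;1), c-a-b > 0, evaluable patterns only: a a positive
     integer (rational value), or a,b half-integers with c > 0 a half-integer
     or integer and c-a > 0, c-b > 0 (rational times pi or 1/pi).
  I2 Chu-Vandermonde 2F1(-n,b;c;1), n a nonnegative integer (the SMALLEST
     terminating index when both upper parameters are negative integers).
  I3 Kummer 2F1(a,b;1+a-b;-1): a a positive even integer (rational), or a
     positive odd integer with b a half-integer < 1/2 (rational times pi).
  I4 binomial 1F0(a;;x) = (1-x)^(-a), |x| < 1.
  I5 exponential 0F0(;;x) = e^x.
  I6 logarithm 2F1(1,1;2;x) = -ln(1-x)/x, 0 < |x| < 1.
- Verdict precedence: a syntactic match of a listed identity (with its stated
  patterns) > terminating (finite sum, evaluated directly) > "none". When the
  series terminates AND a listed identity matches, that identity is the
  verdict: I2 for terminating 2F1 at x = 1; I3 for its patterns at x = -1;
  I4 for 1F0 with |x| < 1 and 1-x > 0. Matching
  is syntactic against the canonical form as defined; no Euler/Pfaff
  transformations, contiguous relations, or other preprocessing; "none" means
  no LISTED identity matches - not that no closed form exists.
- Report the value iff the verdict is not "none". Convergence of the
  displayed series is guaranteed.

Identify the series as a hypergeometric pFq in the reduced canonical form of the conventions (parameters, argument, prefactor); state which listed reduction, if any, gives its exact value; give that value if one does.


x = -3/8 here; the reduced form reads 2F1, upper {-2/3, 8}, lower {1}, C = -1/3. Verdict: none - at argument -3/8 the multisets {-2/3, 8} ; {1} match no listed identity.

Key observation: x = (-3/8) and the two geometric factors (C = -1/3) combine into one argument.
Term ratio: r(k) = (-3/8) * (k-2/3) (k+8) / [(k+1) (k+1)] - poly over poly, x = (-3/8) from leading terms; C = -1/3 at k = 0.


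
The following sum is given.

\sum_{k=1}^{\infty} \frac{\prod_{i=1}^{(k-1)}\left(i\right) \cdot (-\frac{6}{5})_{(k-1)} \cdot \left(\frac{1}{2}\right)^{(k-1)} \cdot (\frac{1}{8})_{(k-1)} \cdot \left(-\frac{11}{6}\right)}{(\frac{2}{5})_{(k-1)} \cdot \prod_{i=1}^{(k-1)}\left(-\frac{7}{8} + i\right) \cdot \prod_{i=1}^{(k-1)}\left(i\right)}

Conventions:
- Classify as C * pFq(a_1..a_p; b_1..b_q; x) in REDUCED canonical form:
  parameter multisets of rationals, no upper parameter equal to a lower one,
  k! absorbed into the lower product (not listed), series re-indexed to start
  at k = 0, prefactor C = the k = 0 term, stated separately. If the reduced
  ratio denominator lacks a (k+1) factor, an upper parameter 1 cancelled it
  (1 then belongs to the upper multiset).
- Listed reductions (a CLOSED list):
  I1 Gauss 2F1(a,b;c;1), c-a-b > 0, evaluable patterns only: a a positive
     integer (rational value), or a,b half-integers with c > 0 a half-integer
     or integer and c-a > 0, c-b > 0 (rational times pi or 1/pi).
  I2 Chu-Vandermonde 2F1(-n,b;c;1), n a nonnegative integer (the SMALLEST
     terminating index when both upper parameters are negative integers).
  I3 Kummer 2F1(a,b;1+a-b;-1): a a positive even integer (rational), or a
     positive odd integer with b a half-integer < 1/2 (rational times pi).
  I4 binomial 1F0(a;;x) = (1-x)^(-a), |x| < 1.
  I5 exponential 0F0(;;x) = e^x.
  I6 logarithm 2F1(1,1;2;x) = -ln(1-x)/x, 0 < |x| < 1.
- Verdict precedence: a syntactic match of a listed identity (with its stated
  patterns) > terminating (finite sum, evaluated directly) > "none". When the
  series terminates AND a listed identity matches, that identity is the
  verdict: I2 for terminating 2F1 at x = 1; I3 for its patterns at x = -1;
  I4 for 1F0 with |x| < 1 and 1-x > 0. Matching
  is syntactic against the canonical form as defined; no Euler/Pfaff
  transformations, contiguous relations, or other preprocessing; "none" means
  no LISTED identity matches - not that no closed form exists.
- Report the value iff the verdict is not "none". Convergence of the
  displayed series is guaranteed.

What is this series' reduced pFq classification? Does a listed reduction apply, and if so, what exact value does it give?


Key observation: t_0 = -\frac{11}{6} here, and the lower running product (prefactor -11/6) is a rising factorial.
Term ratio: r(k) = \frac{1}{2} * (k-\frac{6}{5}) (k+1) / [(k+\frac{2}{5}) (k+1)] - rational; roots negated = parameters, x = \frac{1}{2}, C = -\frac{11}{6}.

Prefactor -\frac{11}{6}, argument \frac{1}{2}: 2F1 with upper {-\frac{6}{5}, 1} over lower {\frac{2}{5}}. Verdict: none - this 2F1 at x = \frac{1}{2} matches no listed pattern, and upper {-\frac{6}{5}, 1} holds no stopper.


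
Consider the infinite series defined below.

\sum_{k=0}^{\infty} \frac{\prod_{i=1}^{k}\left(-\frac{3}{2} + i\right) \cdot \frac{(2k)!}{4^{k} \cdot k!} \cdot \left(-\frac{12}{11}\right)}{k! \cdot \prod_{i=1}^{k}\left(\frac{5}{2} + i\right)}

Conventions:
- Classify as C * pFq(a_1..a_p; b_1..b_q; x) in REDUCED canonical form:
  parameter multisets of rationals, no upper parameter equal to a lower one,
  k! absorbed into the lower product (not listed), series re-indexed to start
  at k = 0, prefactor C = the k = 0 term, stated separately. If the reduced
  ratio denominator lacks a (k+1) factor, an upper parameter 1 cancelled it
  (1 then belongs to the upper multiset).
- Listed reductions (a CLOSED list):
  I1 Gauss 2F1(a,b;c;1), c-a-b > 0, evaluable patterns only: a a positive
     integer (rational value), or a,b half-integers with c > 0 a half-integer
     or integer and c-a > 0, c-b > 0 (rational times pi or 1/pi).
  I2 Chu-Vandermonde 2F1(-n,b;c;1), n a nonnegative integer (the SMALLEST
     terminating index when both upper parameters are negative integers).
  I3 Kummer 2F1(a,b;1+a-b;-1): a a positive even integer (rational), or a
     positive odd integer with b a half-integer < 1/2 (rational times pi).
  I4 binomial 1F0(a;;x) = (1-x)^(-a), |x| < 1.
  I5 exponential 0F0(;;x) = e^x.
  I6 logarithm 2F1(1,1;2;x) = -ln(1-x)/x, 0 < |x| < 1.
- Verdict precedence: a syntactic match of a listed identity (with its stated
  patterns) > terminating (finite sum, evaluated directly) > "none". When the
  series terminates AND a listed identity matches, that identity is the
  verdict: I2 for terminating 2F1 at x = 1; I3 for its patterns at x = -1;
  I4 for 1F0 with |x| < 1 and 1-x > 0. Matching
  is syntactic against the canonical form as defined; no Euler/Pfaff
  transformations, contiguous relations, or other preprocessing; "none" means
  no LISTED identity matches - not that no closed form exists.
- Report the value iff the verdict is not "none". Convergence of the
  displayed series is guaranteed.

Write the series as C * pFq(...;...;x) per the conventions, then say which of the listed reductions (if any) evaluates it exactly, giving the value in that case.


Canonical form: C = -\frac{12}{11} times 2F1 with upper {-\frac{1}{2}, \frac{1}{2}}, lower {\frac{7}{2}}, x = 1. Verdict: the half-integer Gauss pattern (I1) applies (x = 1; upper {-\frac{1}{2}, \frac{1}{2}} half-integers, c = \frac{7}{2} in the evaluable pattern). Its exact value is \left(-\frac{225}{704}\right) \cdot \pi.

The tell: t_0 = -\frac{12}{11} here, and the (2k)!/(4^k k!) block (C = -12/11) is the Pochhammer (1/2)_k.
Term ratio: r(k) = 1 * (k-\frac{1}{2}) (k+\frac{1}{2}) / [(k+\frac{7}{2}) (k+1)] ; factor over Q: parameters, x = 1, and C = -\frac{12}{11}.


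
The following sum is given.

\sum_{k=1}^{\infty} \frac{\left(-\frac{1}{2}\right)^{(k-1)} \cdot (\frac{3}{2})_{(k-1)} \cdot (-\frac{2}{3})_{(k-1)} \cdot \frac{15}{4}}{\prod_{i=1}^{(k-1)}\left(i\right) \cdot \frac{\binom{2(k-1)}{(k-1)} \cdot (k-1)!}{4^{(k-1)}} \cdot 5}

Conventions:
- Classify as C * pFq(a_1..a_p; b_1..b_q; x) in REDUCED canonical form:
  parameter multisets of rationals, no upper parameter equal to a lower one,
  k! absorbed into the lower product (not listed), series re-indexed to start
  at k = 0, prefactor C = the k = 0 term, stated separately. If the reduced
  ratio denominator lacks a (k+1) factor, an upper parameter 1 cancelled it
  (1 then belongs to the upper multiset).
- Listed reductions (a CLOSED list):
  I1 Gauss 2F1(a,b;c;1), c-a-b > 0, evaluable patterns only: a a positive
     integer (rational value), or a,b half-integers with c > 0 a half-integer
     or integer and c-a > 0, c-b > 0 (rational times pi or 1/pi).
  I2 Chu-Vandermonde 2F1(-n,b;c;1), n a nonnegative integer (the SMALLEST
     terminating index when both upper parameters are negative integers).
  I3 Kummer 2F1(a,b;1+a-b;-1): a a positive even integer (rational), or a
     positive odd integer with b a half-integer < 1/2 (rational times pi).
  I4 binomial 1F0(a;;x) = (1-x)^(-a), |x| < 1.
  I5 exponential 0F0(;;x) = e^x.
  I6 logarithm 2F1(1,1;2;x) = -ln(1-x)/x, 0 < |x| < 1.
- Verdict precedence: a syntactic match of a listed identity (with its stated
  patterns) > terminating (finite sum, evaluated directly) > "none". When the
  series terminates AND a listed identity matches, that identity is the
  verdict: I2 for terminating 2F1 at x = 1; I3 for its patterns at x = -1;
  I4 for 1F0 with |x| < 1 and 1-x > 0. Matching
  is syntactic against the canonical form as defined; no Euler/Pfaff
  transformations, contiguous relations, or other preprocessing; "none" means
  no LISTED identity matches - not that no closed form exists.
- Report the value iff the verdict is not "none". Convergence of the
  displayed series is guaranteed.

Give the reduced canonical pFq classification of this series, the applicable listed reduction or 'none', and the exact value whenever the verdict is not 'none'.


x = -\frac{1}{2} here; the reduced form reads 2F1, upper {-\frac{2}{3}, \frac{3}{2}}, lower {\frac{1}{2}}, C = \frac{3}{4}. Verdict: none here - no I1-I6 shape fits x = -\frac{1}{2} with lower {\frac{1}{2}}.

The tell: t_0 being \frac{3}{4}, the product of the first k integers (C = 3/4) is k!.
Consecutive-term ratio: r(k) = -\frac{1}{2} * (k-\frac{2}{3}) (k+\frac{3}{2}) / [(k+\frac{1}{2}) (k+1)] - rational; roots negated = parameters, x = -\frac{1}{2}, C = \frac{3}{4}.


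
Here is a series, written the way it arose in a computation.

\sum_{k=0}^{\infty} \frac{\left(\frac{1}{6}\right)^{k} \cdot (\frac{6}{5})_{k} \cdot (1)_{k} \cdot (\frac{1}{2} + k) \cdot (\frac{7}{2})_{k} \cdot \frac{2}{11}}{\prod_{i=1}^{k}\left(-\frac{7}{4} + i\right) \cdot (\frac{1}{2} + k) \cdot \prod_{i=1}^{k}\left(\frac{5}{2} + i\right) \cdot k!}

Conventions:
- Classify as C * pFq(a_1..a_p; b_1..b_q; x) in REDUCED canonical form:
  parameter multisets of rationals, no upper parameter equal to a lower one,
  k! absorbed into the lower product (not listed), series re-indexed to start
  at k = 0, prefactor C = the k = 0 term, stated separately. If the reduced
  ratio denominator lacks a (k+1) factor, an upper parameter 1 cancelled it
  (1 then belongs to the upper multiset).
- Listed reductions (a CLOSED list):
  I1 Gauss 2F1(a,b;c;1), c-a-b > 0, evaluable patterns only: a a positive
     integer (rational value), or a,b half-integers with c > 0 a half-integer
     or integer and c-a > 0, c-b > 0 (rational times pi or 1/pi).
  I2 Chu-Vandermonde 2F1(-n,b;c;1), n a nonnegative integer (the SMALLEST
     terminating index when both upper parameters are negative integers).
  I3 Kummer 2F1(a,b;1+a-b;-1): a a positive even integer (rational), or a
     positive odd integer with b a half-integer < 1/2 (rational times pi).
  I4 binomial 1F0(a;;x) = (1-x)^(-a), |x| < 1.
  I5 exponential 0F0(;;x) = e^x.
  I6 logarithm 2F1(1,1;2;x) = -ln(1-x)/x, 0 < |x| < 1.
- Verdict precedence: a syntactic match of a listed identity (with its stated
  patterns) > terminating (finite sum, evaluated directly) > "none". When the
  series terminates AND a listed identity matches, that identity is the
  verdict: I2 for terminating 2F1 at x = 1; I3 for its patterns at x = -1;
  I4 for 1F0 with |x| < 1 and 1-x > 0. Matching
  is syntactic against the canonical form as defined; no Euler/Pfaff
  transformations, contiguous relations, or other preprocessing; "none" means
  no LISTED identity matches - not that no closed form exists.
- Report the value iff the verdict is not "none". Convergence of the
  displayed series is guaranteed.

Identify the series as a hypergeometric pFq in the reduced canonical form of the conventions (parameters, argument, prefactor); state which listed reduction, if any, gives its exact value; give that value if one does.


Key step: x = \frac{1}{6} and striking the common factor k + 1/2 reduces the term (prefactor 2/11).
Adjacent-term ratio: r(k) = \frac{1}{6} * (k+1) (k+\frac{6}{5}) / [(k-\frac{3}{4}) (k+1)] - rational; roots negated = parameters, x = \frac{1}{6}, C = \frac{2}{11}.

Reduced: x = \frac{1}{6}, 2F1, upper = {1, \frac{6}{5}}, lower = {-\frac{3}{4}}, C = \frac{2}{11}. Verdict: none. Every listed pattern misses the 2F1 form at \frac{1}{6}, upper {1, \frac{6}{5}}.


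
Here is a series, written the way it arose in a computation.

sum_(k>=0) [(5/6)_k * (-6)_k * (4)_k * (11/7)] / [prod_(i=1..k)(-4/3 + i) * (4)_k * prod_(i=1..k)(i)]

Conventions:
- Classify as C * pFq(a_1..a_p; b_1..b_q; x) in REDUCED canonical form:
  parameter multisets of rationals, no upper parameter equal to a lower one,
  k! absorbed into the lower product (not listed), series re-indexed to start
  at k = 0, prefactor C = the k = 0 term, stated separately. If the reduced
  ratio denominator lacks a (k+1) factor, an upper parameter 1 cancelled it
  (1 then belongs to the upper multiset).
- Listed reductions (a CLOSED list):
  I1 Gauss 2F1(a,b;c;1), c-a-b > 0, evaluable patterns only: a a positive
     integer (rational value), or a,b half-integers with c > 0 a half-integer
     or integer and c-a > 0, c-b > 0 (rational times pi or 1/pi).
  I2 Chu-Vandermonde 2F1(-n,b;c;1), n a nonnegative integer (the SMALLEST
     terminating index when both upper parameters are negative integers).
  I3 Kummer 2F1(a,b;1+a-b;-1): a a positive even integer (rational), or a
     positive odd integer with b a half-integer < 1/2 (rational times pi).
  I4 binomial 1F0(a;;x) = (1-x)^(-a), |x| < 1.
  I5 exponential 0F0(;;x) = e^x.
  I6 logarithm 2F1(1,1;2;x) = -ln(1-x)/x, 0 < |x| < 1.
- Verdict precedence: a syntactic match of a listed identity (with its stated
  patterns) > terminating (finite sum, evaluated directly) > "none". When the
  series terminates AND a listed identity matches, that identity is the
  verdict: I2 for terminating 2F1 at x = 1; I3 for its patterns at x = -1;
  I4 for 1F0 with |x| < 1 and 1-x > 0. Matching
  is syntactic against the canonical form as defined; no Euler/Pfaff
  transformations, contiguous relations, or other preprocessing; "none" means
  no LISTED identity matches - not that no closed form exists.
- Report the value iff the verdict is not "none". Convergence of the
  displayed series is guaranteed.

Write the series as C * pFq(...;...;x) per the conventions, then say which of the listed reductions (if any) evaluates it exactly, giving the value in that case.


With C = 11/7: the canonical form is 2F1(-6, 5/6; -1/3; 1). Verdict: Chu-Vandermonde (I2) fires (terminating 2F1 at x = 1 with n = 6, b = 5/6, c = -1/3). Its exact value is -4301/14336.

The tell: from the first term 11/7: the product of the first k integers (C = 11/7) is k!.
Term ratio: r(k) = 1 * (k-6) (k+5/6) / [(k-1/3) (k+1)] ; factor over Q: parameters, x = 1, and C = 11/7.


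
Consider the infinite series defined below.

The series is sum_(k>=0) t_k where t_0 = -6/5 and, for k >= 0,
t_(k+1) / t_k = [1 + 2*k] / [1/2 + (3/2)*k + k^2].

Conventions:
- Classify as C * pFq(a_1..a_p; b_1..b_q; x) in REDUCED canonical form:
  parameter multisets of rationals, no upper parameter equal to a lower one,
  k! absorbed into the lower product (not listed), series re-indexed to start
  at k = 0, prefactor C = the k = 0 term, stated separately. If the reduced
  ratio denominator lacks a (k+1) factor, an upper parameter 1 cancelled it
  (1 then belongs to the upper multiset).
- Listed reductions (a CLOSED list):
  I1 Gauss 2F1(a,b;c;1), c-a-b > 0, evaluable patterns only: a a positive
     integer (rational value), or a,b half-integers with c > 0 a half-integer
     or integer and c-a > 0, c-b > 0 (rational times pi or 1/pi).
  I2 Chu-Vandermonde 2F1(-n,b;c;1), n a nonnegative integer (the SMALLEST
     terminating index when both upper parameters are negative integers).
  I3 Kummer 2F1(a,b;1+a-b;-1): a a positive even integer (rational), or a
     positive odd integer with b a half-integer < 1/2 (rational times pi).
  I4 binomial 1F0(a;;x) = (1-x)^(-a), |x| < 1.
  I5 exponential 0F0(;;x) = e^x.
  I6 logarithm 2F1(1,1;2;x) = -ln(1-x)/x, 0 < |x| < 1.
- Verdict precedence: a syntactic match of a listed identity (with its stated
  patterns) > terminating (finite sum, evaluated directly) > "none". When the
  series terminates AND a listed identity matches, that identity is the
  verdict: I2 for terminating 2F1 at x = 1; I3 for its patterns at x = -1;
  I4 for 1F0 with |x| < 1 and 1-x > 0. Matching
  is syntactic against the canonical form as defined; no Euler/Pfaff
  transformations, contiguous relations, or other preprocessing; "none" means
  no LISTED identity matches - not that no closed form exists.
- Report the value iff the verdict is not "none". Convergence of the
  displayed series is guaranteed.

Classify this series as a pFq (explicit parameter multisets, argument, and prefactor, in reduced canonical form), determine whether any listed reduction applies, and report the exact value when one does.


The series (x = 2) is 0F0: upper {-}, lower {-}, prefactor -6/5. Verdict (x = 2): the I5 exponential reduction applies (the 0F0 exponential series at x = 2). Exact value: (-6/5) * e^(2).

The tell: with t_0 = -6/5, roots of the ratio polynomials (C = -6/5) are the negated parameters.
Consecutive-term ratio: r(k) = 2 * 1 / [(k+1)] - poly over poly, x = 2 from leading terms; C = -6/5 at k = 0.


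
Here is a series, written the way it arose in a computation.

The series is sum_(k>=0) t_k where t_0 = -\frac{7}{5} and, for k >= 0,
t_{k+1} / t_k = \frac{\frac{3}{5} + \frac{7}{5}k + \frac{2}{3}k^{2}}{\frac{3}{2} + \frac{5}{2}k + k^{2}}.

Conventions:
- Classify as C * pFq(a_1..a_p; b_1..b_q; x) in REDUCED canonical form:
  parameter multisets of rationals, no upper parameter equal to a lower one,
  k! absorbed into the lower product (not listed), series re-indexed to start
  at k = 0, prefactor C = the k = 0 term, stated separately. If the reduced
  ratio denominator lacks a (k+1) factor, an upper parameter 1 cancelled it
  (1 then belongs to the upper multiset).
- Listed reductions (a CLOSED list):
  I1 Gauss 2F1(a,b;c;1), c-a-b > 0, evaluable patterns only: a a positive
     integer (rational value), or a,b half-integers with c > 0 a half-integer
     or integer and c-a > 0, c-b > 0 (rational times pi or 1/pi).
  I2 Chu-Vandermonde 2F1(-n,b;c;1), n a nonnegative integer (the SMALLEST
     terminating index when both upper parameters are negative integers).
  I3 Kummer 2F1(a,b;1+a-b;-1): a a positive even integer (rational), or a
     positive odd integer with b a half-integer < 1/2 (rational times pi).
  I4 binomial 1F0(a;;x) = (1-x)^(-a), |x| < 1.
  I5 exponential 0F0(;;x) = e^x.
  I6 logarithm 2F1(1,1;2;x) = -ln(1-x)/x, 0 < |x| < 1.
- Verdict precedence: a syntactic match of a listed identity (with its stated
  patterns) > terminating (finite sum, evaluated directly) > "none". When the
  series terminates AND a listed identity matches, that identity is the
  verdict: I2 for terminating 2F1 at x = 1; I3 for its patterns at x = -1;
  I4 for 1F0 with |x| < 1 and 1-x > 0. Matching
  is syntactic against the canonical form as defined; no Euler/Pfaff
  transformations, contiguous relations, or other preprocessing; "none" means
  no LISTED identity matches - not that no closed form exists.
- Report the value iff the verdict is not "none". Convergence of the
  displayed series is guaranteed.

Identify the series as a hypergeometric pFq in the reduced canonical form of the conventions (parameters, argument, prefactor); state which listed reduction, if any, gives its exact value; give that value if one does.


Reduced: x = \frac{2}{3}, 1F0, upper = {\frac{3}{5}}, lower = {-}, C = -\frac{7}{5}. Verdict: the I4 binomial reduction applies (the 1F0 binomial series: exponent -3/5, x = \frac{2}{3}). Value: \left(-\frac{7}{5}\right) \cdot \left(\frac{1}{3}\right)^{-\frac{3}{5}}.

Key observation: from the first term -\frac{7}{5}: the expanded ratio factors over Q; prefactor -7/5, roots give parameters.
Consecutive-term ratio: r(k) = \frac{2}{3} * (k+\frac{3}{5}) / [(k+1)] - rational in k. x = \frac{2}{3}; t_0 = -\frac{7}{5}; negate the roots.


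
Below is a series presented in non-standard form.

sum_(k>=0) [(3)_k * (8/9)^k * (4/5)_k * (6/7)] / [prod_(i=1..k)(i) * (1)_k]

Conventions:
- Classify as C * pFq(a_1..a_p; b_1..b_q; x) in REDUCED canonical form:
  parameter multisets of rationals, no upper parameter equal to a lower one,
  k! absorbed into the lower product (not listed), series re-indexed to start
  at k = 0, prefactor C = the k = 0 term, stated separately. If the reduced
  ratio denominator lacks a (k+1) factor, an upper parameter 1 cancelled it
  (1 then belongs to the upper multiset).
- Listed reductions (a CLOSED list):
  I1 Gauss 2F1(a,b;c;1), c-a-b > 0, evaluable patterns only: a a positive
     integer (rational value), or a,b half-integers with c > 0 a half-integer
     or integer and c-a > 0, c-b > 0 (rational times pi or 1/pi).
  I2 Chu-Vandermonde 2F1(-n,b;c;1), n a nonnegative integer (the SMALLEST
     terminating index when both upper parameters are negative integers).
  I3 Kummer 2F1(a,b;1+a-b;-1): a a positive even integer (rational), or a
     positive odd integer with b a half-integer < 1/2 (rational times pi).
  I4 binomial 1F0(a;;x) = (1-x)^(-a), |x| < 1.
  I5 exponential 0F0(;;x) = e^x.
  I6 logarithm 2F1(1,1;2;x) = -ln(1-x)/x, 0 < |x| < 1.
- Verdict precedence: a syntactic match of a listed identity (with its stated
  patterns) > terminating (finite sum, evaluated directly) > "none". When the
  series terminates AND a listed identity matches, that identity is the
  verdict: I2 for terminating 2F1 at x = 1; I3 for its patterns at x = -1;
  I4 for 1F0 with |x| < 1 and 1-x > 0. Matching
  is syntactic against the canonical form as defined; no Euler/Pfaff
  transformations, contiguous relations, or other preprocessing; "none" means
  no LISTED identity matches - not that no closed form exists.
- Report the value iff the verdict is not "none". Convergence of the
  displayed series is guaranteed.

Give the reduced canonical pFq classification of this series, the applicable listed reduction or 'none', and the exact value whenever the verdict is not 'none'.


Structural cue: with t_0 = 6/7, the product of the first k integers (C = 6/7) is k!.
Adjacent-term ratio: r(k) = (8/9) * (k+4/5) (k+3) / [(k+1) (k+1)] - rational; roots negated = parameters, x = (8/9), C = 6/7.

x = 8/9 here; the reduced form reads 2F1, upper {4/5, 3}, lower {1}, C = 6/7. Verdict: none here - no I1-I6 shape fits x = 8/9 with lower {1}.


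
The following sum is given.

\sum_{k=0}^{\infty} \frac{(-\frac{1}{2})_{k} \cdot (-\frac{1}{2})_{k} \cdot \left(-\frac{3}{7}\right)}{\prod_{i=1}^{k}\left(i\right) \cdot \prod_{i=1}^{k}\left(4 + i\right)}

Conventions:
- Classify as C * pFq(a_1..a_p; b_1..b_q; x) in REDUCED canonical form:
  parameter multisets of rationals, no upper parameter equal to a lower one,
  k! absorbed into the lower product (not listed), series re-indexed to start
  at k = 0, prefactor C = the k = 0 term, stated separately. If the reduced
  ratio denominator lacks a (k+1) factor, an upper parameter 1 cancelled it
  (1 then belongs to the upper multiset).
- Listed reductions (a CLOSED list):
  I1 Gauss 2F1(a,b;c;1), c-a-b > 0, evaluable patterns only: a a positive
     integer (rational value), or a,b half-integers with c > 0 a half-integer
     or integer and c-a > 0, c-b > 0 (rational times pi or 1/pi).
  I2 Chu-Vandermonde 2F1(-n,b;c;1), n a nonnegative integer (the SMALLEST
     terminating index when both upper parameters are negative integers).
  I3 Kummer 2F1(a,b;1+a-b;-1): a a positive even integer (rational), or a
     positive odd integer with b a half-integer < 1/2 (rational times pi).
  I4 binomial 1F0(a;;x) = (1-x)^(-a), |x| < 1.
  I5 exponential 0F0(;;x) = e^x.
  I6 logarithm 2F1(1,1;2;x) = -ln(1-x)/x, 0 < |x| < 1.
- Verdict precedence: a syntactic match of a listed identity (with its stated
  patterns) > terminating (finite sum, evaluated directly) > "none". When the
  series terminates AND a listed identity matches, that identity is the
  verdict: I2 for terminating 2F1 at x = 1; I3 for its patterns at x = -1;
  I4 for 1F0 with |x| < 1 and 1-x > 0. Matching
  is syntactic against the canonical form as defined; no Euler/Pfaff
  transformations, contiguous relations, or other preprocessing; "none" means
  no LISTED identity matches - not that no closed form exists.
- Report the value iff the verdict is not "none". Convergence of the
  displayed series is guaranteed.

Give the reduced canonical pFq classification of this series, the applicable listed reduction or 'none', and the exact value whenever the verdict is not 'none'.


The tell: from the first term -\frac{3}{7}: the product of the first k integers (prefactor -3/7) is k!.
Ratio: r(k) = 1 * (k-\frac{1}{2}) (k-\frac{1}{2}) / [(k+5) (k+1)] - rational; roots negated = parameters, x = 1, C = -\frac{3}{7}.

Prefactor -\frac{3}{7}, argument 1: 2F1 with upper {-\frac{1}{2}, -\frac{1}{2}} over lower {5}. Verdict at x = 1: the half-integer Gauss pattern (I1) matches (x = 1; upper {-\frac{1}{2}, -\frac{1}{2}} half-integers, c = 5 in the evaluable pattern). Value: \left(-\frac{65536}{46305}\right) / \pi.


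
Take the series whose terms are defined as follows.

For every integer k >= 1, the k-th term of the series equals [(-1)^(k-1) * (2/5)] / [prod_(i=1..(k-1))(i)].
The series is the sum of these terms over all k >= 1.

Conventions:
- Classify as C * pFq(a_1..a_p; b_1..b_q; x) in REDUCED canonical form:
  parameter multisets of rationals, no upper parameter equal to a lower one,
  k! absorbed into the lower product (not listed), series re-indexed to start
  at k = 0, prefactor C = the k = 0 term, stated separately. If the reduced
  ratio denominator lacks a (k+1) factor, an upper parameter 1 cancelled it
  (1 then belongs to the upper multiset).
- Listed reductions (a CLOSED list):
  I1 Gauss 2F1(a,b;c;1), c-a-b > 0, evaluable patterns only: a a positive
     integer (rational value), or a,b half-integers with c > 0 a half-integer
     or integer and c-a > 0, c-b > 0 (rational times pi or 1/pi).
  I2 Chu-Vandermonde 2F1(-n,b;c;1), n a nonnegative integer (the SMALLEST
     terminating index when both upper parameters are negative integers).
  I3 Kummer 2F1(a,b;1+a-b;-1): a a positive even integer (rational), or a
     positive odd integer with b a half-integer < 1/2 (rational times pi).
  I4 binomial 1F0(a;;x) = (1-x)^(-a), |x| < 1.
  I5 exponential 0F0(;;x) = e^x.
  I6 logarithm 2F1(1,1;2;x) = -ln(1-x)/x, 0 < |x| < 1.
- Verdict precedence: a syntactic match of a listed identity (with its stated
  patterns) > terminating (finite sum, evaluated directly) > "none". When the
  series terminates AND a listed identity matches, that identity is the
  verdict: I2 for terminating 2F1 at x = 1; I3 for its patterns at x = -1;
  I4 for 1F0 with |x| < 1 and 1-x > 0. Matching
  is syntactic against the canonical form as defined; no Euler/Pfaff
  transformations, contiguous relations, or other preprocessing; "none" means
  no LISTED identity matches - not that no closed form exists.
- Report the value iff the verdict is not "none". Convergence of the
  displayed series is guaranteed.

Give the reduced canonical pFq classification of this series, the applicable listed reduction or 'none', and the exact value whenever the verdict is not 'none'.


Key step: t_0 being 2/5, the product of the first k integers (C = 2/5) is k!.
Term ratio: r(k) = (-1) * 1 / [(k+1)] - poly over poly, x = (-1) from leading terms; C = 2/5 at k = 0.

Prefactor 2/5, argument -1: 0F0 with upper {-} over lower {-}. Verdict (x = -1): exponential (I5) applies (the 0F0 exponential series at x = -1). Sum: (2/5) * e^(-1).


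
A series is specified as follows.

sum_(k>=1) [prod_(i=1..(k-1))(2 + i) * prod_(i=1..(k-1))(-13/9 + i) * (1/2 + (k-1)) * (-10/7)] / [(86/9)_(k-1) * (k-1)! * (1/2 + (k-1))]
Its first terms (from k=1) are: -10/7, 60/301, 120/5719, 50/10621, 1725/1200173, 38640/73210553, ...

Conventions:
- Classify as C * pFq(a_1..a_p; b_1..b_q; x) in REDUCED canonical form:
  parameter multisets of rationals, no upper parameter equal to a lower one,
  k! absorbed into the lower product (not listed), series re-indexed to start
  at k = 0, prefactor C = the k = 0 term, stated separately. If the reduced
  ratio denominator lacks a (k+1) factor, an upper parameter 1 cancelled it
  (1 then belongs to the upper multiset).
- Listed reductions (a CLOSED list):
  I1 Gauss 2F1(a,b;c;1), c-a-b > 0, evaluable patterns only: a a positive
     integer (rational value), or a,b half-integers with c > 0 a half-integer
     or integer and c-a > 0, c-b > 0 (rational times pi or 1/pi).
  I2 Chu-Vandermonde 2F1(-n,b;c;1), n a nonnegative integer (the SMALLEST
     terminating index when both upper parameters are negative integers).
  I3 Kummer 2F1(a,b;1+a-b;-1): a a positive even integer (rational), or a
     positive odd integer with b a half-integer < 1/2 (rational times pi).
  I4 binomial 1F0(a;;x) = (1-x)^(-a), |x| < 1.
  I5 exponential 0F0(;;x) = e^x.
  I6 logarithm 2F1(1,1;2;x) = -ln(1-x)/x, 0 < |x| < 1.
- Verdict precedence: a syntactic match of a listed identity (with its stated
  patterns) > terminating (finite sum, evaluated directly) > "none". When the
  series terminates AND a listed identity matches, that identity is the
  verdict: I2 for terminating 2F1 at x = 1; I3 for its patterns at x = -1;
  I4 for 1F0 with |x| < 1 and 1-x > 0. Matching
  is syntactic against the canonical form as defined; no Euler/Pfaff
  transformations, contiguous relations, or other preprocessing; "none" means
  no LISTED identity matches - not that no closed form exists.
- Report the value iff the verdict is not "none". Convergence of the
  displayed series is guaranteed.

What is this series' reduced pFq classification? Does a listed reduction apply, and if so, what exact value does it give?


Key step: with t_0 = -10/7, striking the common factor k + 1/2 reduces the term (prefactor -10/7).
Step ratio: r(k) = 1 * (k-4/9) (k+3) / [(k+86/9) (k+1)] - rational; roots negated = parameters, x = 1, C = -10/7.

With C = -10/7: the canonical form is 2F1(-4/9, 3; 86/9; 1). Verdict: Gauss's theorem (I1) matches (x = 1: the Gamma ratio telescopes since c-a-b = 7 > 0 and a = 3 in Z>0). Value: -55165/45927.


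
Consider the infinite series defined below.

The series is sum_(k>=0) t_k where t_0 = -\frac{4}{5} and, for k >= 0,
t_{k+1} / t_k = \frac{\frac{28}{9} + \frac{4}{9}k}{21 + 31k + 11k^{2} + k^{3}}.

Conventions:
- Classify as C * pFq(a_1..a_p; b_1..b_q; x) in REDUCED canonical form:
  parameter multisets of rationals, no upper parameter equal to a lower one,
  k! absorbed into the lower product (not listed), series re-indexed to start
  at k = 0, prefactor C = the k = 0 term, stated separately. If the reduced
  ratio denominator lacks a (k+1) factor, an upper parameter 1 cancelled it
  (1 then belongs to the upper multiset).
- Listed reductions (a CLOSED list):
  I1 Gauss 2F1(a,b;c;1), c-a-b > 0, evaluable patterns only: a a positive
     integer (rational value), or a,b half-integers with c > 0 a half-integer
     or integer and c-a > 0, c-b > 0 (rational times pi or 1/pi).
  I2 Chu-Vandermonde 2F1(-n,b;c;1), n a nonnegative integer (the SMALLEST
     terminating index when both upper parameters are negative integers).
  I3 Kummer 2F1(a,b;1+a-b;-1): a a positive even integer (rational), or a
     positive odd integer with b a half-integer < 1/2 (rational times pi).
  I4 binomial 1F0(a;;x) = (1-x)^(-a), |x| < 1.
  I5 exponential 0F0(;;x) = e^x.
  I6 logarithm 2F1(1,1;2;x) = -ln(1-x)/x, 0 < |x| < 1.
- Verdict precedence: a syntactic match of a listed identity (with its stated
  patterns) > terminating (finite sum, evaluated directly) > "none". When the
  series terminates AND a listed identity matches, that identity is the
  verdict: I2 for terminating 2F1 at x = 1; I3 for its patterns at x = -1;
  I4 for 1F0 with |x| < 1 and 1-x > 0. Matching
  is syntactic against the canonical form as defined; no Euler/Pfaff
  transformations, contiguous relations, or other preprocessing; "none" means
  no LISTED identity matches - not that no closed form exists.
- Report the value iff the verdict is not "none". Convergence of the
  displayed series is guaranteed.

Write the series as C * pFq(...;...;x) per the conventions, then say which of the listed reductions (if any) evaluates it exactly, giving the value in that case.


Classification (C = -\frac{4}{5}): 0F1 with upper {-}, lower {3}, argument x = \frac{4}{9}. Verdict: no listed reduction: x = \frac{4}{9} and upper {-} fail every I1-I6 pattern.

Structural cue: t_0 = -\frac{4}{5} here, and factor the ratio over Q (prefactor -4/5): negated roots = parameters.
Consecutive-term ratio: r(k) = \frac{4}{9} * 1 / [(k+3) (k+1)] - rational in k. x = \frac{4}{9}; t_0 = -\frac{4}{5}; negate the roots.
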